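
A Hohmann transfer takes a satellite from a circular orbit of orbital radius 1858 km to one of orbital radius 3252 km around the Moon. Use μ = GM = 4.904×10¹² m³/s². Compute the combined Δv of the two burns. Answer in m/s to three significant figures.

Δv_total ≈ 389 m/s

r₁ = 1858 km = 1.858×10⁶ m.
r₂ = 3252 km = 3.252×10⁶ m.
Transfer ellipse a_t = (r₁ + r₂)/2 = 2.555×10⁶ m.
At r₁: circular v_c1 = √(μ/r₁) = 1625 m/s; transfer-perilune v_p = √[μ(2/r₁ − 1/a_t)] = 1833 m/s.
Δv₁ = v_p − v_c1 = 208.3 m/s.
At r₂: circular v_c2 = √(μ/r₂) = 1228 m/s; transfer-apolune v_a = √[μ(2/r₂ − 1/a_t)] = 1047 m/s.
Δv₂ = v_c2 − v_a = 180.8 m/s.
Total Δv = Δv₁ + Δv₂ = 389.1 m/s.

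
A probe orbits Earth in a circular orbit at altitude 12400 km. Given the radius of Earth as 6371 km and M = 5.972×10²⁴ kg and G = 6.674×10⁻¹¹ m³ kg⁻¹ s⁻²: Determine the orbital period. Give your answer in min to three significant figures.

μ = GM = 6.674×10⁻¹¹ × 5.972×10²⁴ = 3.986×10¹⁴ m³/s².
r = 6371 + 12400 = 18771 km = 1.8771×10⁷ m.
Kepler's third law: T = 2π√(r³/μ) = 2π√((1.877×10⁷)³ / 3.986×10¹⁴).
r³/μ = 1.659×10⁷ s², so T = 2π × 4.074×10³ = 2.560×10⁴ s.
Converting: 2.560×10⁴ s ÷ 60.00 = 426.6 min.

T ≈ 427 min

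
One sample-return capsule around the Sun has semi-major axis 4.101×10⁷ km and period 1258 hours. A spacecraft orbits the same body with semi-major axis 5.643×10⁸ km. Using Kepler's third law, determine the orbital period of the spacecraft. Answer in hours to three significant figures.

Kepler's third law: T² ∝ a³, so T₂ = T₁ (a₂/a₁)^(3/2).
a₂/a₁ = 13.76, (a₂/a₁)^(3/2) = 51.04.
T₂ = 1258 × 51.04 = 64210 hours.

T₂ ≈ 64200 hours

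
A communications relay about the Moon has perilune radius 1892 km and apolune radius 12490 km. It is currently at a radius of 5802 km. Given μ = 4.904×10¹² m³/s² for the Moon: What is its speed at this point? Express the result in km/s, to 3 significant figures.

v ≈ 1.00 km/s

Semi-major axis a = (r_p + r_a)/2 = 7191.0 km = 7.191×10⁶ m.
Vis-viva: v² = μ(2/r − 1/a) = 4.904×10¹² × (3.447×10⁻⁷ − 1.391×10⁻⁷) = 1.008×10⁶ m²/s².
v = 1004 m/s = 1.004 km/s.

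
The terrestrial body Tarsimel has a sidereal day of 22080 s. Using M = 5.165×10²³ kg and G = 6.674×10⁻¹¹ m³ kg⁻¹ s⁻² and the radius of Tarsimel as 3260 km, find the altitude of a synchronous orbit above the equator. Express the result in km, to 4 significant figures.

μ = GM = 6.674×10⁻¹¹ × 5.165×10²³ = 3.447×10¹³ m³/s².
A synchronous orbit has period T, so by Kepler's third law a = (μT²/4π²)^(1/3).
μT²/4π² = 3.447×10¹³ × (2.208×10⁴)² / 39.48 = 4.257×10²⁰ m³.
a = 7.523×10⁶ m = 7522.5 km.
Altitude h = a − R = 7522.5 − 3260 = 4262.5 km.

h_sync ≈ 4263 km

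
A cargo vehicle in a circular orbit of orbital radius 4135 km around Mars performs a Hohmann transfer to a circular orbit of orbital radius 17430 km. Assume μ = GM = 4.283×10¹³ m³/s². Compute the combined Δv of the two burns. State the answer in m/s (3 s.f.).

Δv_total ≈ 1470 m/s

r₁ = 4135 km = 4.135×10⁶ m.
r₂ = 17430 km = 1.743×10⁷ m.
Transfer ellipse a_t = (r₁ + r₂)/2 = 1.078×10⁷ m.
At r₁: circular v_c1 = √(μ/r₁) = 3218 m/s; transfer-periapsis v_p = √[μ(2/r₁ − 1/a_t)] = 4092 m/s.
Δv₁ = v_p − v_c1 = 873.5 m/s.
At r₂: circular v_c2 = √(μ/r₂) = 1568 m/s; transfer-apoapsis v_a = √[μ(2/r₂ − 1/a_t)] = 970.7 m/s.
Δv₂ = v_c2 − v_a = 596.8 m/s.
Total Δv = Δv₁ + Δv₂ = 1470 m/s.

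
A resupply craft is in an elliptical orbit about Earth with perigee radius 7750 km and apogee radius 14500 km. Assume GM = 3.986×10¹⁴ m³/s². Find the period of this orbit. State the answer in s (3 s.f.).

T ≈ 11700 s

Semi-major axis a = (r_p + r_a)/2 = (7750.0 + 14500)/2 = 11125 km = 1.112×10⁷ m.
By Kepler's third law T = 2π√(a³/μ) = 2π × 1.859×10³ = 1.168×10⁴ s.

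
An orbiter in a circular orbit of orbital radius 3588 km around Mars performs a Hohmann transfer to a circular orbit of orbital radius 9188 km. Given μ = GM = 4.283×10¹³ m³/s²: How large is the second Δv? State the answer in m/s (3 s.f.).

r₁ = 3588 km = 3.588×10⁶ m.
r₂ = 9188 km = 9.188×10⁶ m.
Transfer ellipse a_t = (r₁ + r₂)/2 = 6.388×10⁶ m.
At r₁: circular v_c1 = √(μ/r₁) = 3455 m/s; transfer-periapsis v_p = √[μ(2/r₁ − 1/a_t)] = 4144 m/s.
At r₂: circular v_c2 = √(μ/r₂) = 2159 m/s; transfer-apoapsis v_a = √[μ(2/r₂ − 1/a_t)] = 1618 m/s.
Δv₂ = v_c2 − v_a = 540.9 m/s.

Δv ≈ 541 m/s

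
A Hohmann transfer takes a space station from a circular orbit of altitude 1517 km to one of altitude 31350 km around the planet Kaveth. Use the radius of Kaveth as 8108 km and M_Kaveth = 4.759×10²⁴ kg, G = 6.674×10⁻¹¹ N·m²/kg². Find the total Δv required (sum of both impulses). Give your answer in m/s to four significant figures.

μ = GM = 6.674×10⁻¹¹ × 4.759×10²⁴ = 3.176×10¹⁴ m³/s².
r₁ = 8108 + 1517 = 9625.0 km = 9.6250×10⁶ m.
r₂ = 8108 + 31350 = 39458 km = 3.9458×10⁷ m.
Transfer ellipse a_t = (r₁ + r₂)/2 = 2.454×10⁷ m.
At r₁: circular v_c1 = √(μ/r₁) = 5744 m/s; transfer-periapsis v_p = √[μ(2/r₁ − 1/a_t)] = 7284 m/s.
Δv₁ = v_p − v_c1 = 1539 m/s.
At r₂: circular v_c2 = √(μ/r₂) = 2837 m/s; transfer-apoapsis v_a = √[μ(2/r₂ − 1/a_t)] = 1777 m/s.
Δv₂ = v_c2 − v_a = 1060 m/s.
Total Δv = Δv₁ + Δv₂ = 2600 m/s.

Δv_total ≈ 2600 m/s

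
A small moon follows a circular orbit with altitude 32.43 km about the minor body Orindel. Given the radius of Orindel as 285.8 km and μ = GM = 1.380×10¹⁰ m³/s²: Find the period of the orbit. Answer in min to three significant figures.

r = 285.8 + 32.43 = 318.23 km = 3.1823×10⁵ m.
Kepler's third law: T = 2π√(r³/μ) = 2π√((3.182×10⁵)³ / 1.380×10¹⁰).
r³/μ = 2.335×10⁶ s², so T = 2π × 1.528×10³ = 9.602×10³ s.
Converting: 9.602×10³ s ÷ 60.00 = 160.0 min.

T ≈ 160 min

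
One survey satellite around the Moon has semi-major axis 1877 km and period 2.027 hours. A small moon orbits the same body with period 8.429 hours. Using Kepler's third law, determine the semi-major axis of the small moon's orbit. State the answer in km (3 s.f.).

a₂ ≈ 4850 km

Kepler's third law: a³ ∝ T², so a₂ = a₁ (T₂/T₁)^(2/3).
T₂/T₁ = 4.158, (T₂/T₁)^(2/3) = 2.586.
a₂ = 1877 × 2.586 = 4854 km.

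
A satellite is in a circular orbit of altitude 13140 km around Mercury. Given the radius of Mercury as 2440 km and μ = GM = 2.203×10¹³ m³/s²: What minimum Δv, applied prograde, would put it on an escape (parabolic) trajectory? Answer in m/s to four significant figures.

r = 2440 + 13140 = 15580 km = 1.5580×10⁷ m.
Circular speed v_c = √(μ/r) = 1189 m/s.
Escape speed v_esc = √(2μ/r) = √2 × v_c = 1682 m/s.
Δv = v_esc − v_c = 492.5 m/s.

Δv ≈ 492.5 m/s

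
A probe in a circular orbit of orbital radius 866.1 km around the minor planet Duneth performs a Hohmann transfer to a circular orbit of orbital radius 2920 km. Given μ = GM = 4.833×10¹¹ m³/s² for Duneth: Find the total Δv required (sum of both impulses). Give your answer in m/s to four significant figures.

r₁ = 866.1 km = 8.661×10⁵ m.
r₂ = 2920 km = 2.920×10⁶ m.
Transfer ellipse a_t = (r₁ + r₂)/2 = 1.893×10⁶ m.
At r₁: circular v_c1 = √(μ/r₁) = 747.0 m/s; transfer-periapsis v_p = √[μ(2/r₁ − 1/a_t)] = 927.8 m/s.
Δv₁ = v_p − v_c1 = 180.8 m/s.
At r₂: circular v_c2 = √(μ/r₂) = 406.8 m/s; transfer-apoapsis v_a = √[μ(2/r₂ − 1/a_t)] = 275.2 m/s.
Δv₂ = v_c2 − v_a = 131.7 m/s.
Total Δv = Δv₁ + Δv₂ = 312.4 m/s.

Δv_total ≈ 312.4 m/s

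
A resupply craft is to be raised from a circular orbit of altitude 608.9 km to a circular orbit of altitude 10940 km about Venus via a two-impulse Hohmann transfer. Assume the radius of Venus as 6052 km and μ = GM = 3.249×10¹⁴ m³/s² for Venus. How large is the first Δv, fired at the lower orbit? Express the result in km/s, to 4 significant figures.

Δv ≈ 1.387 km/s

r₁ = 6052 + 608.9 = 6660.9 km = 6.6609×10⁶ m.
r₂ = 6052 + 10940 = 16992 km = 1.6992×10⁷ m.
Transfer ellipse a_t = (r₁ + r₂)/2 = 1.183×10⁷ m.
At r₁: circular v_c1 = √(μ/r₁) = 6984 m/s; transfer-periapsis v_p = √[μ(2/r₁ − 1/a_t)] = 8372 m/s.
Δv₁ = v_p − v_c1 = 1387 m/s.
= 1.387 km/s.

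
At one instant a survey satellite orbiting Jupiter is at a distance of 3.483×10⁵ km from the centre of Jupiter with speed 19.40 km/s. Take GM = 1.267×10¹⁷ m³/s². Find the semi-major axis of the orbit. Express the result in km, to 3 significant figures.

a ≈ 3.61×10⁵ km

r = 3.483×10⁸ m.
Vis-viva rearranged: 1/a = 2/r − v²/μ = 5.742×10⁻⁹ − 2.970×10⁻⁹ = 2.772×10⁻⁹ m⁻¹.
a = 3.608×10⁸ m = 3.6079×10⁵ km.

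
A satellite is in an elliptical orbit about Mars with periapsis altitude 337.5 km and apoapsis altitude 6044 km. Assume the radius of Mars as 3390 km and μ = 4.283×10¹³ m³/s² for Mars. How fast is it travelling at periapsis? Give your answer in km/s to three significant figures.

r_p = 3390 + 337.5 = 3727.5 km = 3.7275×10⁶ m.
r_a = 3390 + 6044 = 9434.0 km = 9.4340×10⁶ m.
Semi-major axis a = (r_p + r_a)/2 = 6580.8 km = 6.581×10⁶ m.
Vis-viva: v² = μ(2/r − 1/a) = 4.283×10¹³ × (5.366×10⁻⁷ − 1.520×10⁻⁷) = 1.647×10⁷ m²/s².
v = 4059 m/s = 4.059 km/s.

v ≈ 4.06 km/s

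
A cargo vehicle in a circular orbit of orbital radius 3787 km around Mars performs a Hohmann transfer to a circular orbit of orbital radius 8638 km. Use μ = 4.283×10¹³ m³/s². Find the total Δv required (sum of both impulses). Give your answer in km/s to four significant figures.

Δv_total ≈ 1.091 km/s

r₁ = 3787 km = 3.787×10⁶ m.
r₂ = 8638 km = 8.638×10⁶ m.
Transfer ellipse a_t = (r₁ + r₂)/2 = 6.212×10⁶ m.
At r₁: circular v_c1 = √(μ/r₁) = 3363 m/s; transfer-periapsis v_p = √[μ(2/r₁ − 1/a_t)] = 3966 m/s.
Δv₁ = v_p − v_c1 = 602.5 m/s.
At r₂: circular v_c2 = √(μ/r₂) = 2227 m/s; transfer-apoapsis v_a = √[μ(2/r₂ − 1/a_t)] = 1739 m/s.
Δv₂ = v_c2 − v_a = 488.2 m/s.
Total Δv = Δv₁ + Δv₂ = 1091 m/s = 1.091 km/s.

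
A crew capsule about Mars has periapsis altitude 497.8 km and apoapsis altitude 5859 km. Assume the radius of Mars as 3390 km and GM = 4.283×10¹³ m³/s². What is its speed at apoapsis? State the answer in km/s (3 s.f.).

v ≈ 1.66 km/s

r_p = 3390 + 497.8 = 3887.8 km = 3.8878×10⁶ m.
r_a = 3390 + 5859 = 9249.0 km = 9.2490×10⁶ m.
Semi-major axis a = (r_p + r_a)/2 = 6568.4 km = 6.568×10⁶ m.
Vis-viva: v² = μ(2/r − 1/a) = 4.283×10¹³ × (2.162×10⁻⁷ − 1.522×10⁻⁷) = 2.741×10⁶ m²/s².
v = 1656 m/s = 1.656 km/s.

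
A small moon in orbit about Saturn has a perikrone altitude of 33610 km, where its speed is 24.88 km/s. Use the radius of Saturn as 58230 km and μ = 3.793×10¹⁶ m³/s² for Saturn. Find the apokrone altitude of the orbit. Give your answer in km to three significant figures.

apokrone altitude ≈ 2.16×10⁵ km

r_p = 58230 + 33610 = 91840 km = 9.184×10⁷ m.
Specific energy ε = v²/2 − μ/r = -1.035×10⁸ J/kg, so a = −μ/(2ε) = 1.832×10⁸ m.
The apsides satisfy r_p + r_a = 2a, so the apokrone radius is 2a − r_p = 2.747×10⁸ m = 2.7466×10⁵ km.
Apokrone altitude = 2.7466×10⁵ − 58230 = 2.1643×10⁵ km.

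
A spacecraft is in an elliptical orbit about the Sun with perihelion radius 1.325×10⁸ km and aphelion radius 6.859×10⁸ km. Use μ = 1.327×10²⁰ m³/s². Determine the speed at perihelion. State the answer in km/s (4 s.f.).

Semi-major axis a = (r_p + r_a)/2 = 4.0920×10⁸ km = 4.092×10¹¹ m.
Vis-viva: v² = μ(2/r − 1/a) = 1.327×10²⁰ × (1.509×10⁻¹¹ − 2.444×10⁻¹²) = 1.679×10⁹ m²/s².
v = 40970 m/s = 40.97 km/s.

v ≈ 40.97 km/s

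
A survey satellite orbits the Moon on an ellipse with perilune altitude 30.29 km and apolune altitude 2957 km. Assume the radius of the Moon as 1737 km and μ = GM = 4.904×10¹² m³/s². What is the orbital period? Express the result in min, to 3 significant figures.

T ≈ 275 min

r_p = 1737 + 30.29 = 1767.3 km = 1.7673×10⁶ m.
r_a = 1737 + 2957 = 4694.0 km = 4.6940×10⁶ m.
Semi-major axis a = (r_p + r_a)/2 = (1767.3 + 4694.0)/2 = 3230.6 km = 3.231×10⁶ m.
By Kepler's third law T = 2π√(a³/μ) = 2π × 2.622×10³ = 1.648×10⁴ s.
= 274.6 min.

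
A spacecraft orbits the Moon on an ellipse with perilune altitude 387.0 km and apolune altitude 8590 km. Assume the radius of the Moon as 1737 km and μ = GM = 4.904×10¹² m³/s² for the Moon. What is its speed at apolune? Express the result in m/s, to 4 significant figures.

v ≈ 402.5 m/s

r_p = 1737 + 387.0 = 2124.0 km = 2.1240×10⁶ m.
r_a = 1737 + 8590 = 10327 km = 1.0327×10⁷ m.
Semi-major axis a = (r_p + r_a)/2 = 6225.5 km = 6.226×10⁶ m.
Vis-viva: v² = μ(2/r − 1/a) = 4.904×10¹² × (1.937×10⁻⁷ − 1.606×10⁻⁷) = 1.620×10⁵ m²/s².
v = 402.5 m/s.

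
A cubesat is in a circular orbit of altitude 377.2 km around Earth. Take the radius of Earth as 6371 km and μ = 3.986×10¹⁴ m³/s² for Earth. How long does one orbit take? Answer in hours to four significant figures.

r = 6371 + 377.2 = 6748.2 km = 6.7482×10⁶ m.
Kepler's third law: T = 2π√(r³/μ) = 2π√((6.748×10⁶)³ / 3.986×10¹⁴).
r³/μ = 7.710×10⁵ s², so T = 2π × 8.780×10² = 5.517×10³ s.
Converting: 5.517×10³ s ÷ 3600 = 1.532 hours.

T ≈ 1.532 hours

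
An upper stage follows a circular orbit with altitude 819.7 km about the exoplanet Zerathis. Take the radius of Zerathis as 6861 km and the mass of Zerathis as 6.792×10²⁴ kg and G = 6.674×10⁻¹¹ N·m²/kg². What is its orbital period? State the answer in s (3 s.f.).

T ≈ 6280 s

μ = GM = 6.674×10⁻¹¹ × 6.792×10²⁴ = 4.533×10¹⁴ m³/s².
r = 6861 + 819.7 = 7680.7 km = 7.6807×10⁶ m.
Kepler's third law: T = 2π√(r³/μ) = 2π√((7.681×10⁶)³ / 4.533×10¹⁴).
r³/μ = 9.996×10⁵ s², so T = 2π × 9.998×10² = 6.282×10³ s.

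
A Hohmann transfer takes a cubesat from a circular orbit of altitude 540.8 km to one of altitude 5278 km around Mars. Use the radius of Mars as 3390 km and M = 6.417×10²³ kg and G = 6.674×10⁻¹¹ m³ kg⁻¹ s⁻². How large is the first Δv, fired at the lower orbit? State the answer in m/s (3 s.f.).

Δv ≈ 571 m/s

μ = GM = 6.674×10⁻¹¹ × 6.417×10²³ = 4.283×10¹³ m³/s².
r₁ = 3390 + 540.8 = 3930.8 km = 3.9308×10⁶ m.
r₂ = 3390 + 5278 = 8668.0 km = 8.6680×10⁶ m.
Transfer ellipse a_t = (r₁ + r₂)/2 = 6.299×10⁶ m.
At r₁: circular v_c1 = √(μ/r₁) = 3301 m/s; transfer-periapsis v_p = √[μ(2/r₁ − 1/a_t)] = 3872 m/s.
Δv₁ = v_p − v_c1 = 571.1 m/s.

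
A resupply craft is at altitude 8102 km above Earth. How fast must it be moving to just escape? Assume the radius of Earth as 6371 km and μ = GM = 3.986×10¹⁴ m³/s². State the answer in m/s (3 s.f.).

v_esc ≈ 7420 m/s

r = 6371 + 8102 = 14473 km = 1.4473×10⁷ m.
Escape speed v_esc = √(2μ/r) = √(2 × 3.986×10¹⁴ / 1.447×10⁷) = √(5.508×10⁷) = 7422 m/s.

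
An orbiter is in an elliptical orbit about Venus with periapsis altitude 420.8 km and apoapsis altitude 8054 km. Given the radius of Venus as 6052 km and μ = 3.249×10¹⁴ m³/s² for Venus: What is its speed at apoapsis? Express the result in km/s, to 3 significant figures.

v ≈ 3.81 km/s

r_p = 6052 + 420.8 = 6472.8 km = 6.4728×10⁶ m.
r_a = 6052 + 8054 = 14106 km = 1.4106×10⁷ m.
Semi-major axis a = (r_p + r_a)/2 = 10289 km = 1.029×10⁷ m.
Vis-viva: v² = μ(2/r − 1/a) = 3.249×10¹⁴ × (1.418×10⁻⁷ − 9.719×10⁻⁸) = 1.449×10⁷ m²/s².
v = 3806 m/s = 3.806 km/s.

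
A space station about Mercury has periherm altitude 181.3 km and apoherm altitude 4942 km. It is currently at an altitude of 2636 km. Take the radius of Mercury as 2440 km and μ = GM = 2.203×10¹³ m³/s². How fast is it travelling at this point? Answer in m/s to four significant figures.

v ≈ 2068 m/s

r_p = 2440 + 181.3 = 2621.3 km = 2.6213×10⁶ m.
r_a = 2440 + 4942 = 7382.0 km = 7.3820×10⁶ m.
r = 2440 + 2636 = 5076.0 km = 5.076×10⁶ m.
Semi-major axis a = (r_p + r_a)/2 = 5001.6 km = 5.002×10⁶ m.
Vis-viva: v² = μ(2/r − 1/a) = 2.203×10¹³ × (3.940×10⁻⁷ − 1.999×10⁻⁷) = 4.276×10⁶ m²/s².
v = 2068 m/s.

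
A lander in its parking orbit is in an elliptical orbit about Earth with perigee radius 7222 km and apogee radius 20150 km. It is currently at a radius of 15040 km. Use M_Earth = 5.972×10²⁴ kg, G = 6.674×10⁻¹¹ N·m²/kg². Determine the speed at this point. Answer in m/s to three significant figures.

μ = GM = 6.674×10⁻¹¹ × 5.972×10²⁴ = 3.986×10¹⁴ m³/s².
Semi-major axis a = (r_p + r_a)/2 = 13686 km = 1.369×10⁷ m.
Vis-viva: v² = μ(2/r − 1/a) = 3.986×10¹⁴ × (1.330×10⁻⁷ − 7.307×10⁻⁸) = 2.388×10⁷ m²/s².
v = 4887 m/s.

v ≈ 4890 m/s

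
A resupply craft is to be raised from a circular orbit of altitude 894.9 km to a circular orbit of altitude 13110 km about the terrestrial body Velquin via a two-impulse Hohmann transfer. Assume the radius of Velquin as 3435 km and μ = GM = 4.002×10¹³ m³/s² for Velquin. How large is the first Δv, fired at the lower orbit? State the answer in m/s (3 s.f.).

r₁ = 3435 + 894.9 = 4329.9 km = 4.3299×10⁶ m.
r₂ = 3435 + 13110 = 16545 km = 1.6545×10⁷ m.
Transfer ellipse a_t = (r₁ + r₂)/2 = 1.044×10⁷ m.
At r₁: circular v_c1 = √(μ/r₁) = 3040 m/s; transfer-periapsis v_p = √[μ(2/r₁ − 1/a_t)] = 3828 m/s.
Δv₁ = v_p − v_c1 = 787.5 m/s.

Δv ≈ 787 m/s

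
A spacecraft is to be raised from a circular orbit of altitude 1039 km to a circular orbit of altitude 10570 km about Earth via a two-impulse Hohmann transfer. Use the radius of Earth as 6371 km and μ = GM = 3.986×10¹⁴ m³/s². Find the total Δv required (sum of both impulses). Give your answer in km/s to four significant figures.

r₁ = 6371 + 1039 = 7410.0 km = 7.4100×10⁶ m.
r₂ = 6371 + 10570 = 16941 km = 1.6941×10⁷ m.
Transfer ellipse a_t = (r₁ + r₂)/2 = 1.218×10⁷ m.
At r₁: circular v_c1 = √(μ/r₁) = 7334 m/s; transfer-perigee v_p = √[μ(2/r₁ − 1/a_t)] = 8651 m/s.
Δv₁ = v_p − v_c1 = 1317 m/s.
At r₂: circular v_c2 = √(μ/r₂) = 4851 m/s; transfer-apogee v_a = √[μ(2/r₂ − 1/a_t)] = 3784 m/s.
Δv₂ = v_c2 − v_a = 1067 m/s.
Total Δv = Δv₁ + Δv₂ = 2384 m/s = 2.384 km/s.

Δv_total ≈ 2.384 km/s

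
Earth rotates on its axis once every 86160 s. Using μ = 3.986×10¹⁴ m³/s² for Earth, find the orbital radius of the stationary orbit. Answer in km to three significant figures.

A synchronous orbit has period T, so by Kepler's third law a = (μT²/4π²)^(1/3).
μT²/4π² = 3.986×10¹⁴ × (8.616×10⁴)² / 39.48 = 7.495×10²² m³.
a = 4.216×10⁷ m = 42163 km.

r_sync ≈ 42200 km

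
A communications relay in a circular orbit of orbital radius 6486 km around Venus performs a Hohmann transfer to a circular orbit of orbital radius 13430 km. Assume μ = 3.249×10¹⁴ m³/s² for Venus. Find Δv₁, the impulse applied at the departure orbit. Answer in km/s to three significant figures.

r₁ = 6486 km = 6.486×10⁶ m.
r₂ = 13430 km = 1.343×10⁷ m.
Transfer ellipse a_t = (r₁ + r₂)/2 = 9.958×10⁶ m.
At r₁: circular v_c1 = √(μ/r₁) = 7078 m/s; transfer-periapsis v_p = √[μ(2/r₁ − 1/a_t)] = 8219 m/s.
Δv₁ = v_p − v_c1 = 1142 m/s.
= 1.142 km/s.

Δv ≈ 1.14 km/s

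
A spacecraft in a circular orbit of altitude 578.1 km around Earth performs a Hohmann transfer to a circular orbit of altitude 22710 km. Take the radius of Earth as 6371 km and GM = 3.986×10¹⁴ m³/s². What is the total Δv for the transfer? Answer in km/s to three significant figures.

Δv_total ≈ 3.45 km/s

r₁ = 6371 + 578.1 = 6949.1 km = 6.9491×10⁶ m.
r₂ = 6371 + 22710 = 29081 km = 2.9081×10⁷ m.
Transfer ellipse a_t = (r₁ + r₂)/2 = 1.802×10⁷ m.
At r₁: circular v_c1 = √(μ/r₁) = 7574 m/s; transfer-perigee v_p = √[μ(2/r₁ − 1/a_t)] = 9623 m/s.
Δv₁ = v_p − v_c1 = 2049 m/s.
At r₂: circular v_c2 = √(μ/r₂) = 3702 m/s; transfer-apogee v_a = √[μ(2/r₂ − 1/a_t)] = 2299 m/s.
Δv₂ = v_c2 − v_a = 1403 m/s.
Total Δv = Δv₁ + Δv₂ = 3452 m/s = 3.452 km/s.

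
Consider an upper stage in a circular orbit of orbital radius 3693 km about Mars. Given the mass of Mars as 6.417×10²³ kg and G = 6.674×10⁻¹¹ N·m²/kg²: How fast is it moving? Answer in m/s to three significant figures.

v ≈ 3410 m/s

μ = GM = 6.674×10⁻¹¹ × 6.417×10²³ = 4.283×10¹³ m³/s².
r = 3693 km = 3.693×10⁶ m.
For a circular orbit v = √(μ/r) = √(4.283×10¹³ / 3.693×10⁶) = √(1.160×10⁷) = 3405 m/s.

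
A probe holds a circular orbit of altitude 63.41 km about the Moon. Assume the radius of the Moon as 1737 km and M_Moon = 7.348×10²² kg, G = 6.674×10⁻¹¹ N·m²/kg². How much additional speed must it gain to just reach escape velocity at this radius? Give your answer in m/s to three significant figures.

Δv ≈ 684 m/s

μ = GM = 6.674×10⁻¹¹ × 7.348×10²² = 4.904×10¹² m³/s².
r = 1737 + 63.41 = 1800.4 km = 1.8004×10⁶ m.
Circular speed v_c = √(μ/r) = 1650 m/s.
Escape speed v_esc = √(2μ/r) = √2 × v_c = 2334 m/s.
Δv = v_esc − v_c = 683.6 m/s.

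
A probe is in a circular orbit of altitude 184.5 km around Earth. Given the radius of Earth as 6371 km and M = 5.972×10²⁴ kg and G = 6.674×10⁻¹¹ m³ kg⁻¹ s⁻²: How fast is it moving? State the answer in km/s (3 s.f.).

v ≈ 7.80 km/s

μ = GM = 6.674×10⁻¹¹ × 5.972×10²⁴ = 3.986×10¹⁴ m³/s².
r = 6371 + 184.5 = 6555.5 km = 6.5555×10⁶ m.
For a circular orbit v = √(μ/r) = √(3.986×10¹⁴ / 6.556×10⁶) = √(6.080×10⁷) = 7797 m/s.
That is 7.797 km/s.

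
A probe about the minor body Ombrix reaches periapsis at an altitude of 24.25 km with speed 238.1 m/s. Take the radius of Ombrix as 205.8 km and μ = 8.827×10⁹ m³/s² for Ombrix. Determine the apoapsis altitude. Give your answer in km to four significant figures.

apoapsis altitude ≈ 444.7 km

r_p = 205.8 + 24.25 = 230.05 km = 2.300×10⁵ m.
Specific energy ε = v²/2 − μ/r = -1.002×10⁴ J/kg, so a = −μ/(2ε) = 4.403×10⁵ m.
The apsides satisfy r_p + r_a = 2a, so the apoapsis radius is 2a − r_p = 6.505×10⁵ m = 650.53 km.
Apoapsis altitude = 650.53 − 205.8 = 444.73 km.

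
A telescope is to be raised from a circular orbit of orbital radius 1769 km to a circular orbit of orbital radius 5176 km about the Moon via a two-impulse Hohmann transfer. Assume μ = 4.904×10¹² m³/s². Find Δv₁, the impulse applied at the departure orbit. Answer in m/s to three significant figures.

r₁ = 1769 km = 1.769×10⁶ m.
r₂ = 5176 km = 5.176×10⁶ m.
Transfer ellipse a_t = (r₁ + r₂)/2 = 3.472×10⁶ m.
At r₁: circular v_c1 = √(μ/r₁) = 1665 m/s; transfer-perilune v_p = √[μ(2/r₁ − 1/a_t)] = 2033 m/s.
Δv₁ = v_p − v_c1 = 367.8 m/s.

Δv ≈ 368 m/s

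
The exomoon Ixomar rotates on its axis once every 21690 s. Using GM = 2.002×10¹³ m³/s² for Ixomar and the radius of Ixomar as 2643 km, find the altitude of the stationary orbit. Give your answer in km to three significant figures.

h_sync ≈ 3560 km

A synchronous orbit has period T, so by Kepler's third law a = (μT²/4π²)^(1/3).
μT²/4π² = 2.002×10¹³ × (2.169×10⁴)² / 39.48 = 2.386×10²⁰ m³.
a = 6.202×10⁶ m = 6202.1 km.
Altitude h = a − R = 6202.1 − 2643 = 3559.1 km.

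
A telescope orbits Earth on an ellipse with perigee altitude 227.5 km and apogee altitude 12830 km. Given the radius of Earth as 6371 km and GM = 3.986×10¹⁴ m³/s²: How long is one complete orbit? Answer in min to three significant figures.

r_p = 6371 + 227.5 = 6598.5 km = 6.5985×10⁶ m.
r_a = 6371 + 12830 = 19201 km = 1.9201×10⁷ m.
Semi-major axis a = (r_p + r_a)/2 = (6598.5 + 19201)/2 = 12900 km = 1.290×10⁷ m.
By Kepler's third law T = 2π√(a³/μ) = 2π × 2.321×10³ = 1.458×10⁴ s.
= 243.0 min.

T ≈ 243 min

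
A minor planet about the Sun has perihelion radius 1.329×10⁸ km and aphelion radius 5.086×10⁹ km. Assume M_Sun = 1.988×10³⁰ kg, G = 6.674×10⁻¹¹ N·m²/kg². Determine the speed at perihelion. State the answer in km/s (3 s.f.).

μ = GM = 6.674×10⁻¹¹ × 1.988×10³⁰ = 1.327×10²⁰ m³/s².
Semi-major axis a = (r_p + r_a)/2 = 2.6094×10⁹ km = 2.609×10¹² m.
Vis-viva: v² = μ(2/r − 1/a) = 1.327×10²⁰ × (1.505×10⁻¹¹ − 3.832×10⁻¹³) = 1.946×10⁹ m²/s².
v = 44110 m/s = 44.11 km/s.

v ≈ 44.1 km/s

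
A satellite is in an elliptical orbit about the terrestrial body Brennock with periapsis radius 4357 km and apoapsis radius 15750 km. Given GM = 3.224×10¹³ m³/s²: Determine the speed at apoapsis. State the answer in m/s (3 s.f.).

v ≈ 942 m/s

Semi-major axis a = (r_p + r_a)/2 = 10054 km = 1.005×10⁷ m.
Vis-viva: v² = μ(2/r − 1/a) = 3.224×10¹³ × (1.270×10⁻⁷ − 9.947×10⁻⁸) = 8.871×10⁵ m²/s².
v = 941.9 m/s.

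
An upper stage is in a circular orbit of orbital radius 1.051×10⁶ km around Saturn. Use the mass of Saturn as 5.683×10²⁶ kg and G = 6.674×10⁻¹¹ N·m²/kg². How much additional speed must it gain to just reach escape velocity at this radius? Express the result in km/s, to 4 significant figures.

μ = GM = 6.674×10⁻¹¹ × 5.683×10²⁶ = 3.793×10¹⁶ m³/s².
r = 1.051×10⁶ km = 1.051×10⁹ m.
Circular speed v_c = √(μ/r) = 6007 m/s.
Escape speed v_esc = √(2μ/r) = √2 × v_c = 8496 m/s.
Δv = v_esc − v_c = 2488 m/s = 2.488 km/s.

Δv ≈ 2.488 km/s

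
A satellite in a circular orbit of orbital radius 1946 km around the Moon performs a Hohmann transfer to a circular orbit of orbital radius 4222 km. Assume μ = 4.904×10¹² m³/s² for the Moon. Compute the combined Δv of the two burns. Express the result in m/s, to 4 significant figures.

Δv_total ≈ 491.6 m/s

r₁ = 1946 km = 1.946×10⁶ m.
r₂ = 4222 km = 4.222×10⁶ m.
Transfer ellipse a_t = (r₁ + r₂)/2 = 3.084×10⁶ m.
At r₁: circular v_c1 = √(μ/r₁) = 1587 m/s; transfer-perilune v_p = √[μ(2/r₁ − 1/a_t)] = 1857 m/s.
Δv₁ = v_p − v_c1 = 269.9 m/s.
At r₂: circular v_c2 = √(μ/r₂) = 1078 m/s; transfer-apolune v_a = √[μ(2/r₂ − 1/a_t)] = 856.1 m/s.
Δv₂ = v_c2 − v_a = 221.6 m/s.
Total Δv = Δv₁ + Δv₂ = 491.6 m/s.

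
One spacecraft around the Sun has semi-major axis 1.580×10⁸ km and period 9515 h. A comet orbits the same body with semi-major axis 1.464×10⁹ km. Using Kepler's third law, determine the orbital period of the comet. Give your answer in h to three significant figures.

T₂ ≈ 2.68×10⁵ h

Kepler's third law: T² ∝ a³, so T₂ = T₁ (a₂/a₁)^(3/2).
a₂/a₁ = 9.266, (a₂/a₁)^(3/2) = 28.20.
T₂ = 9515 × 28.20 = 2.684×10⁵ h.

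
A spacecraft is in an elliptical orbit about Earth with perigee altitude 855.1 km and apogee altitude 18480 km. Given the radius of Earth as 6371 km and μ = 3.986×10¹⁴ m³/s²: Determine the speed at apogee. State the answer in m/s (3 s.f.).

v ≈ 2690 m/s

r_p = 6371 + 855.1 = 7226.1 km = 7.2261×10⁶ m.
r_a = 6371 + 18480 = 24851 km = 2.4851×10⁷ m.
Semi-major axis a = (r_p + r_a)/2 = 16039 km = 1.604×10⁷ m.
Vis-viva: v² = μ(2/r − 1/a) = 3.986×10¹⁴ × (8.048×10⁻⁸ − 6.235×10⁻⁸) = 7.227×10⁶ m²/s².
v = 2688 m/s.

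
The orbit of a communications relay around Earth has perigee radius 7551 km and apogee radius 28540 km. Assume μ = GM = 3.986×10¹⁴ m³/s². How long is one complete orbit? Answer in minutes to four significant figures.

Semi-major axis a = (r_p + r_a)/2 = (7551.0 + 28540)/2 = 18046 km = 1.805×10⁷ m.
By Kepler's third law T = 2π√(a³/μ) = 2π × 3.840×10³ = 2.412×10⁴ s.
= 402.1 minutes.

T ≈ 402.1 minutes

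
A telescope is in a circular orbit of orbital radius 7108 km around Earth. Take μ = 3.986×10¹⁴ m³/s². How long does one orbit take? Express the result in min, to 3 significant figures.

r = 7108 km = 7.108×10⁶ m.
Kepler's third law: T = 2π√(r³/μ) = 2π√((7.108×10⁶)³ / 3.986×10¹⁴).
r³/μ = 9.010×10⁵ s², so T = 2π × 9.492×10² = 5.964×10³ s.
Converting: 5.964×10³ s ÷ 60.00 = 99.40 min.

T ≈ 99.4 min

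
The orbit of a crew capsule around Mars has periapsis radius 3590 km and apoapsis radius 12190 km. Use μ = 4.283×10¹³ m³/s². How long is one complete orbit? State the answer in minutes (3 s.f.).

T ≈ 355 minutes

Semi-major axis a = (r_p + r_a)/2 = (3590.0 + 12190)/2 = 7890.0 km = 7.890×10⁶ m.
By Kepler's third law T = 2π√(a³/μ) = 2π × 3.386×10³ = 2.128×10⁴ s.
= 354.6 minutes.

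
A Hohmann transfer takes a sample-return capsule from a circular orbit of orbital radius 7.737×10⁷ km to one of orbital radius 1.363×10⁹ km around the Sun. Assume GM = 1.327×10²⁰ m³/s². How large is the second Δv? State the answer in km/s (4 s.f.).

Δv ≈ 6.633 km/s

r₁ = 7.737×10⁷ km = 7.737×10¹⁰ m.
r₂ = 1.363×10⁹ km = 1.363×10¹² m.
Transfer ellipse a_t = (r₁ + r₂)/2 = 7.202×10¹¹ m.
At r₁: circular v_c1 = √(μ/r₁) = 41410 m/s; transfer-perihelion v_p = √[μ(2/r₁ − 1/a_t)] = 56970 m/s.
At r₂: circular v_c2 = √(μ/r₂) = 9867 m/s; transfer-aphelion v_a = √[μ(2/r₂ − 1/a_t)] = 3234 m/s.
Δv₂ = v_c2 − v_a = 6633 m/s.
= 6.633 km/s.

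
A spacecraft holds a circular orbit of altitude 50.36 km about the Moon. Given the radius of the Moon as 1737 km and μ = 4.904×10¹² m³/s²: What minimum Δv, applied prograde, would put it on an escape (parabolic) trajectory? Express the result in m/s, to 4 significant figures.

Δv ≈ 686.1 m/s

r = 1737 + 50.36 = 1787.4 km = 1.7874×10⁶ m.
Circular speed v_c = √(μ/r) = 1656 m/s.
Escape speed v_esc = √(2μ/r) = √2 × v_c = 2343 m/s.
Δv = v_esc − v_c = 686.1 m/s.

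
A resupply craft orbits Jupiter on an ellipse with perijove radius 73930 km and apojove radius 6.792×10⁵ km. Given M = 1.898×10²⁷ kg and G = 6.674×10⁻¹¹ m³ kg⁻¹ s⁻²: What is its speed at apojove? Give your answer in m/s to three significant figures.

μ = GM = 6.674×10⁻¹¹ × 1.898×10²⁷ = 1.267×10¹⁷ m³/s².
Semi-major axis a = (r_p + r_a)/2 = 3.7656×10⁵ km = 3.766×10⁸ m.
Vis-viva: v² = μ(2/r − 1/a) = 1.267×10¹⁷ × (2.945×10⁻⁹ − 2.656×10⁻⁹) = 3.662×10⁷ m²/s².
v = 6051 m/s.

v ≈ 6050 m/s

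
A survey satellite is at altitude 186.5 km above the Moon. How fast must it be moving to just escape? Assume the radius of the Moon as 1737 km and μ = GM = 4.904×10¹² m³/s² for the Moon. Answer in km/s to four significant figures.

r = 1737 + 186.5 = 1923.5 km = 1.9235×10⁶ m.
Escape speed v_esc = √(2μ/r) = √(2 × 4.904×10¹² / 1.924×10⁶) = √(5.099×10⁶) = 2258 m/s.
= 2.258 km/s.

v_esc ≈ 2.258 km/s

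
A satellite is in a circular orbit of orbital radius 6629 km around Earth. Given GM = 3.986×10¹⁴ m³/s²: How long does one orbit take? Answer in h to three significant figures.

r = 6629 km = 6.629×10⁶ m.
Kepler's third law: T = 2π√(r³/μ) = 2π√((6.629×10⁶)³ / 3.986×10¹⁴).
r³/μ = 7.308×10⁵ s², so T = 2π × 8.549×10² = 5.371×10³ s.
Converting: 5.371×10³ s ÷ 3600 = 1.492 h.

T ≈ 1.49 h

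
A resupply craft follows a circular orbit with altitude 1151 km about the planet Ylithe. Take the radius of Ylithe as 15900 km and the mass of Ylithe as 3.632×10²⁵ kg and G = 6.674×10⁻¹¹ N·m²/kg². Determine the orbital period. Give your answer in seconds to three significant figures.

μ = GM = 6.674×10⁻¹¹ × 3.632×10²⁵ = 2.424×10¹⁵ m³/s².
r = 15900 + 1151 = 17051 km = 1.7051×10⁷ m.
Kepler's third law: T = 2π√(r³/μ) = 2π√((1.705×10⁷)³ / 2.424×10¹⁵).
r³/μ = 2.045×10⁶ s², so T = 2π × 1.430×10³ = 8.985×10³ s.

T ≈ 8990 seconds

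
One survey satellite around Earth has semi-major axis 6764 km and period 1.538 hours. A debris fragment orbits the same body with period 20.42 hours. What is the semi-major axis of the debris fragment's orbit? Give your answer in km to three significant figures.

Kepler's third law: a³ ∝ T², so a₂ = a₁ (T₂/T₁)^(2/3).
T₂/T₁ = 13.28, (T₂/T₁)^(2/3) = 5.607.
a₂ = 6764 × 5.607 = 37930 km.

a₂ ≈ 37900 km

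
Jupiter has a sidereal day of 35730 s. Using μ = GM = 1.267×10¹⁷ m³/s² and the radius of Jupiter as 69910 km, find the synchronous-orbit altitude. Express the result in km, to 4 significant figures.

A synchronous orbit has period T, so by Kepler's third law a = (μT²/4π²)^(1/3).
μT²/4π² = 1.267×10¹⁷ × (3.573×10⁴)² / 39.48 = 4.097×10²⁴ m³.
a = 1.600×10⁸ m = 1.6002×10⁵ km.
Altitude h = a − R = 1.6002×10⁵ − 69910 = 90105 km.

h_sync ≈ 90110 km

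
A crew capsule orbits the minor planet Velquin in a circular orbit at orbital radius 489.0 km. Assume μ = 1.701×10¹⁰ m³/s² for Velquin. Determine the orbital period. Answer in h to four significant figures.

T ≈ 4.576 h

r = 489.0 km = 4.890×10⁵ m.
Kepler's third law: T = 2π√(r³/μ) = 2π√((4.890×10⁵)³ / 1.701×10¹⁰).
r³/μ = 6.874×10⁶ s², so T = 2π × 2.622×10³ = 1.647×10⁴ s.
Converting: 1.647×10⁴ s ÷ 3600 = 4.576 h.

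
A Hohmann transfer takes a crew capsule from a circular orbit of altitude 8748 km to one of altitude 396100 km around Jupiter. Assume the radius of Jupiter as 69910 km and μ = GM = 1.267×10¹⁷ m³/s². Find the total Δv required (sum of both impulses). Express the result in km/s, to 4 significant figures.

r₁ = 69910 + 8748 = 78658 km = 7.8658×10⁷ m.
r₂ = 69910 + 396100 = 466010 km = 4.6601×10⁸ m.
Transfer ellipse a_t = (r₁ + r₂)/2 = 2.723×10⁸ m.
At r₁: circular v_c1 = √(μ/r₁) = 40130 m/s; transfer-perijove v_p = √[μ(2/r₁ − 1/a_t)] = 52500 m/s.
Δv₁ = v_p − v_c1 = 12370 m/s.
At r₂: circular v_c2 = √(μ/r₂) = 16490 m/s; transfer-apojove v_a = √[μ(2/r₂ − 1/a_t)] = 8862 m/s.
Δv₂ = v_c2 − v_a = 7627 m/s.
Total Δv = Δv₁ + Δv₂ = 19990 m/s = 19.99 km/s.

Δv_total ≈ 19.99 km/s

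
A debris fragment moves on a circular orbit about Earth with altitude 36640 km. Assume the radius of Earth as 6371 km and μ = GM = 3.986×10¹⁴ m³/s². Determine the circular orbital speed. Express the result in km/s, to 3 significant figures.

r = 6371 + 36640 = 43011 km = 4.3011×10⁷ m.
For a circular orbit v = √(μ/r) = √(3.986×10¹⁴ / 4.301×10⁷) = √(9.267×10⁶) = 3044 m/s.
That is 3.044 km/s.

v ≈ 3.04 km/s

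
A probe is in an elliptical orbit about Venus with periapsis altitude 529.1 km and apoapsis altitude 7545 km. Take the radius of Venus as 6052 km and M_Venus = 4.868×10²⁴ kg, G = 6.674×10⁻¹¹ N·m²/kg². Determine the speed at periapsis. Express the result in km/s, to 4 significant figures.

v ≈ 8.157 km/s

μ = GM = 6.674×10⁻¹¹ × 4.868×10²⁴ = 3.249×10¹⁴ m³/s².
r_p = 6052 + 529.1 = 6581.1 km = 6.5811×10⁶ m.
r_a = 6052 + 7545 = 13597 km = 1.3597×10⁷ m.
Semi-major axis a = (r_p + r_a)/2 = 10089 km = 1.009×10⁷ m.
Vis-viva: v² = μ(2/r − 1/a) = 3.249×10¹⁴ × (3.039×10⁻⁷ − 9.912×10⁻⁸) = 6.653×10⁷ m²/s².
v = 8157 m/s = 8.157 km/s.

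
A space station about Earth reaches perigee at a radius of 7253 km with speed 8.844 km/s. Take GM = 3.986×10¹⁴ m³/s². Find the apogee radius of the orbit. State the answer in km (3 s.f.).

apogee radius ≈ 17900 km

r_p = 7.253×10⁶ m.
Specific energy ε = v²/2 − μ/r = -1.585×10⁷ J/kg, so a = −μ/(2ε) = 1.258×10⁷ m.
The apsides satisfy r_p + r_a = 2a, so the apogee radius is 2a − r_p = 1.790×10⁷ m = 17898 km.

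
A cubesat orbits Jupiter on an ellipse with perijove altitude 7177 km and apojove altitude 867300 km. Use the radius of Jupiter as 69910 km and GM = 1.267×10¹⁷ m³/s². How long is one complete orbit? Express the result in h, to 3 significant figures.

r_p = 69910 + 7177 = 77087 km = 7.7087×10⁷ m.
r_a = 69910 + 867300 = 937210 km = 9.3721×10⁸ m.
Semi-major axis a = (r_p + r_a)/2 = (77087 + 9.3721×10⁵)/2 = 5.0715×10⁵ km = 5.071×10⁸ m.
By Kepler's third law T = 2π√(a³/μ) = 2π × 3.209×10⁴ = 2.016×10⁵ s.
= 56.00 h.

T ≈ 56.0 h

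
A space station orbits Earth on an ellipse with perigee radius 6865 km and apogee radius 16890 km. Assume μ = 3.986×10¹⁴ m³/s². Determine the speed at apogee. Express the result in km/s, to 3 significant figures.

v ≈ 3.69 km/s

Semi-major axis a = (r_p + r_a)/2 = 11878 km = 1.188×10⁷ m.
Vis-viva: v² = μ(2/r − 1/a) = 3.986×10¹⁴ × (1.184×10⁻⁷ − 8.419×10⁻⁸) = 1.364×10⁷ m²/s².
v = 3693 m/s = 3.693 km/s.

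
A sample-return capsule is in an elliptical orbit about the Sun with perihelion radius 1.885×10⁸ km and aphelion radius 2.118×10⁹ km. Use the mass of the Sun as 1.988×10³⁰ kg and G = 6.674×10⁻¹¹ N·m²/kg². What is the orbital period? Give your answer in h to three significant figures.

T ≈ 188000 h

μ = GM = 6.674×10⁻¹¹ × 1.988×10³⁰ = 1.327×10²⁰ m³/s².
Semi-major axis a = (r_p + r_a)/2 = (1.8850×10⁸ + 2.1180×10⁹)/2 = 1.1532×10⁹ km = 1.153×10¹² m.
By Kepler's third law T = 2π√(a³/μ) = 2π × 1.075×10⁸ = 6.756×10⁸ s.
= 1.877×10⁵ h.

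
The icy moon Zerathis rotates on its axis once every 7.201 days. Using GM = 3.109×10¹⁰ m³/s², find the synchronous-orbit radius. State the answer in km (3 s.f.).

T = 7.201 days = 6.222×10⁵ s.
A synchronous orbit has period T, so by Kepler's third law a = (μT²/4π²)^(1/3).
μT²/4π² = 3.109×10¹⁰ × (6.222×10⁵)² / 39.48 = 3.048×10²⁰ m³.
a = 6.730×10⁶ m = 6730.1 km.

r_sync ≈ 6730 km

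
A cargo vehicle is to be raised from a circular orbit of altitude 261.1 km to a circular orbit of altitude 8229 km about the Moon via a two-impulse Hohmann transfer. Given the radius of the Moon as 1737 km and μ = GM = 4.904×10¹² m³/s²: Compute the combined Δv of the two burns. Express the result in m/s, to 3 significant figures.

Δv_total ≈ 752 m/s

r₁ = 1737 + 261.1 = 1998.1 km = 1.9981×10⁶ m.
r₂ = 1737 + 8229 = 9966.0 km = 9.9660×10⁶ m.
Transfer ellipse a_t = (r₁ + r₂)/2 = 5.982×10⁶ m.
At r₁: circular v_c1 = √(μ/r₁) = 1567 m/s; transfer-perilune v_p = √[μ(2/r₁ − 1/a_t)] = 2022 m/s.
Δv₁ = v_p − v_c1 = 455.5 m/s.
At r₂: circular v_c2 = √(μ/r₂) = 701.5 m/s; transfer-apolune v_a = √[μ(2/r₂ − 1/a_t)] = 405.4 m/s.
Δv₂ = v_c2 − v_a = 296.1 m/s.
Total Δv = Δv₁ + Δv₂ = 751.5 m/s.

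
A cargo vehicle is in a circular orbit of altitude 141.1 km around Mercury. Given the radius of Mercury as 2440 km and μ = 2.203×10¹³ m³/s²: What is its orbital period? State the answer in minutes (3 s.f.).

r = 2440 + 141.1 = 2581.1 km = 2.5811×10⁶ m.
Kepler's third law: T = 2π√(r³/μ) = 2π√((2.581×10⁶)³ / 2.203×10¹³).
r³/μ = 7.805×10⁵ s², so T = 2π × 8.835×10² = 5.551×10³ s.
Converting: 5.551×10³ s ÷ 60.00 = 92.52 minutes.

T ≈ 92.5 minutes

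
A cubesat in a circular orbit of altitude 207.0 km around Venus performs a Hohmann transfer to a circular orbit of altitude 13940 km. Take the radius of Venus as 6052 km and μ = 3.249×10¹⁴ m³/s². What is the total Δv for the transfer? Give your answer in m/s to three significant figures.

r₁ = 6052 + 207.0 = 6259.0 km = 6.2590×10⁶ m.
r₂ = 6052 + 13940 = 19992 km = 1.9992×10⁷ m.
Transfer ellipse a_t = (r₁ + r₂)/2 = 1.313×10⁷ m.
At r₁: circular v_c1 = √(μ/r₁) = 7205 m/s; transfer-periapsis v_p = √[μ(2/r₁ − 1/a_t)] = 8892 m/s.
Δv₁ = v_p − v_c1 = 1687 m/s.
At r₂: circular v_c2 = √(μ/r₂) = 4031 m/s; transfer-apoapsis v_a = √[μ(2/r₂ − 1/a_t)] = 2784 m/s.
Δv₂ = v_c2 − v_a = 1247 m/s.
Total Δv = Δv₁ + Δv₂ = 2935 m/s.

Δv_total ≈ 2930 m/s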